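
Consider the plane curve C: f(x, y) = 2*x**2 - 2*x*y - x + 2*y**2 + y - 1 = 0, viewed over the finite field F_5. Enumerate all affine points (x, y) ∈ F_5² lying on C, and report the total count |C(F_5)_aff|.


Affine F_5-points: {(0, 3), (0, 4), (1, 0), (1, 3), (2, 0), (2, 4)}; count = 6.

For each of the 25 pairs (x, y) ∈ F_5², evaluate f(x, y) mod 5. Record the zeros.
  x = 0: [0↦4, 1↦2, 2↦4, 3↦0, 4↦0]  zeros at y ∈ {3, 4}
  x = 1: [0↦0, 1↦1, 2↦1, 3↦0, 4↦3]  zeros at y ∈ {0, 3}
  x = 2: [0↦0, 1↦4, 2↦2, 3↦4, 4↦0]  zeros at y ∈ {0, 4}
  x = 3: [0↦4, 1↦1, 2↦2, 3↦2, 4↦1]  zeros at y ∈ ∅
  x = 4: [0↦2, 1↦2, 2↦1, 3↦4, 4↦1]  zeros at y ∈ ∅
Collecting zeros: affine points = {(0, 3), (0, 4), (1, 0), (1, 3), (2, 0), (2, 4)}.
Total count |C(F_5)_aff| = 6.


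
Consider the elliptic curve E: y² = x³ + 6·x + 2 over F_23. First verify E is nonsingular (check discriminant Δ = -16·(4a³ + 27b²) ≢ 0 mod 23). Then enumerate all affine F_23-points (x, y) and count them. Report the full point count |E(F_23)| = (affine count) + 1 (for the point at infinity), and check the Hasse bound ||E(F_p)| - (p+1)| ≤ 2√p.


Affine points = {(0, 5), (0, 18), (1, 3), (1, 20), (3, 1), (3, 22), (6, 1), (6, 22), (9, 7), (9, 16), (10, 2), (10, 21), (12, 10), (12, 13), (13, 0), (14, 1), (14, 22), (16, 10), (16, 13), (17, 7), (17, 16), (18, 10), (18, 13), (19, 11), (19, 12), (20, 7), (20, 16), (22, 8), (22, 15)}; affine count = 29; |E(F_23)| = 30.

Discriminant check: Δ ∝ 4a³ + 27b² = 4·6³ + 27·2² = 4·216 + 27·4 ≡ 6 (mod 23). Nonzero ⇒ E is nonsingular.
For each x ∈ F_23, compute rhs = x³ + 6·x + 2 mod 23, then count y ∈ F_23 with y² ≡ rhs.
  x = 0: rhs = 2, matching y values: 5, 18 (2 points).
  x = 1: rhs = 9, matching y values: 3, 20 (2 points).
  x = 2: rhs = 22, matching y values: none (0 points).
  x = 3: rhs = 1, matching y values: 1, 22 (2 points).
  x = 4: rhs = 21, matching y values: none (0 points).
  x = 5: rhs = 19, matching y values: none (0 points).
  x = 6: rhs = 1, matching y values: 1, 22 (2 points).
  x = 7: rhs = 19, matching y values: none (0 points).
  x = 8: rhs = 10, matching y values: none (0 points).
  x = 9: rhs = 3, matching y values: 7, 16 (2 points).
  x = 10: rhs = 4, matching y values: 2, 21 (2 points).
  x = 11: rhs = 19, matching y values: none (0 points).
  x = 12: rhs = 8, matching y values: 10, 13 (2 points).
  x = 13: rhs = 0, matching y values: 0 (1 points).
  x = 14: rhs = 1, matching y values: 1, 22 (2 points).
  x = 15: rhs = 17, matching y values: none (0 points).
  x = 16: rhs = 8, matching y values: 10, 13 (2 points).
  x = 17: rhs = 3, matching y values: 7, 16 (2 points).
  x = 18: rhs = 8, matching y values: 10, 13 (2 points).
  x = 19: rhs = 6, matching y values: 11, 12 (2 points).
  x = 20: rhs = 3, matching y values: 7, 16 (2 points).
  x = 21: rhs = 5, matching y values: none (0 points).
  x = 22: rhs = 18, matching y values: 8, 15 (2 points).
Total affine count: 29.
Full point count |E(F_23)| = 29 + 1 = 30.
Hasse bound: |30 − (23+1)| = |6| = 6 ≤ 2√23 ≈ 9.5917 ✓.


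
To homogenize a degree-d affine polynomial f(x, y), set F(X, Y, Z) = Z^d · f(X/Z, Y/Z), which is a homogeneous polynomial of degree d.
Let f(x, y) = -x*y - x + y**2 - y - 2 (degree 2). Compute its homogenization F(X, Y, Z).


F(X, Y, Z) = -X*Y - X*Z + Y**2 - Y*Z - 2*Z**2

deg(f) = 2.
Substitute x = X/Z, y = Y/Z into f, then multiply by Z^2.
  monomial -1·x^1·y^1 ↦ -1·X^1·Y^1·Z^0.
  monomial -1·x^1·y^0 ↦ -1·X^1·Y^0·Z^1.
  monomial 1·x^0·y^2 ↦ 1·X^0·Y^2·Z^0.
  monomial -1·x^0·y^1 ↦ -1·X^0·Y^1·Z^1.
  monomial -2·x^0·y^0 ↦ -2·X^0·Y^0·Z^2.
Collecting: F(X, Y, Z) = -X*Y - X*Z + Y**2 - Y*Z - 2*Z**2.


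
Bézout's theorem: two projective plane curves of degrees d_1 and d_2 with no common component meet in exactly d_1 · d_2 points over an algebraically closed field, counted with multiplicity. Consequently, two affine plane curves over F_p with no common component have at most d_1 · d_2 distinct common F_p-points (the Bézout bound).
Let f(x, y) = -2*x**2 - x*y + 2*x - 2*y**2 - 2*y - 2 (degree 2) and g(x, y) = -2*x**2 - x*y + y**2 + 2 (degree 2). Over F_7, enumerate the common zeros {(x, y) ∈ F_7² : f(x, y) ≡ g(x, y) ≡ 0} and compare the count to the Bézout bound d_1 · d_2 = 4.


Common zeros: {(1, 1), (6, 6)}; count = 2; Bézout bound = 4.

deg(f) = 2, deg(g) = 2, so Bézout bound = 4.
Scan x ∈ F_7. For each x, list the y ∈ F_7 with f(x, y) ≡ 0 and those with g(x, y) ≡ 0 (mod 7); the common zeros in that column are the intersection.
  x = 0: f ≡ 0 at y ∈ {2, 4}; g ≡ 0 at y ∈ ∅; common: ∅.
  x = 1: f ≡ 0 at y ∈ {1}; g ≡ 0 at y ∈ {0, 1}; common: {1}.
  x = 2: f ≡ 0 at y ∈ ∅; g ≡ 0 at y ∈ {1}; common: ∅.
  x = 3: f ≡ 0 at y ∈ {0, 1}; g ≡ 0 at y ∈ ∅; common: ∅.
  x = 4: f ≡ 0 at y ∈ ∅; g ≡ 0 at y ∈ ∅; common: ∅.
  x = 5: f ≡ 0 at y ∈ {0}; g ≡ 0 at y ∈ {6}; common: ∅.
  x = 6: f ≡ 0 at y ∈ {4, 6}; g ≡ 0 at y ∈ {0, 6}; common: {6}.
Collecting: common zeros = {(1, 1), (6, 6)}, so the count is 2.
Comparison with the Bézout bound: 2 ≤ 4 = deg(f)·deg(g), as expected for curves with no common component (the affine F_7-count falls short of the bound because intersections may lie at infinity, over extension fields, or carry multiplicity).


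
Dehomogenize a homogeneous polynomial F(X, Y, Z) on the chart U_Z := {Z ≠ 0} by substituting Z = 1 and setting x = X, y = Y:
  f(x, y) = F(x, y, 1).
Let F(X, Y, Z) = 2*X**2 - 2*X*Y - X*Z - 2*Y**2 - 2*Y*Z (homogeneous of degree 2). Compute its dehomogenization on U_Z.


f(x, y) = 2*x**2 - 2*x*y - x - 2*y**2 - 2*y

On U_Z we set Z = 1. Each monomial c·X^i·Y^j·Z^k in F becomes c·x^i·y^j·1^k = c·x^i·y^j.
Substituting Z = 1: F(X, Y, 1) = 2*x**2 - 2*x*y - x - 2*y**2 - 2*y.
Note: deg(f) ≤ deg(F) = 2; strict inequality happens when F is divisible by Z (lost terms).


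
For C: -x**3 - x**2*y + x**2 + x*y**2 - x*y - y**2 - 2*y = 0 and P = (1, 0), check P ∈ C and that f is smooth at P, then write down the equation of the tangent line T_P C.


Tangent line at P: -x - 4*y + 1 = 0.

Step 1: f(1, 0) = 0, so P lies on C.
Step 2: partial derivatives
  f_x(x, y) = -3*x**2 - 2*x*y + 2*x + y**2 - y, f_y(x, y) = -x**2 + 2*x*y - x - 2*y - 2.
  f_x(P) = -1, f_y(P) = -4 (gradient nonzero, so P is smooth).
Step 3: tangent line at P: -1·(x − 1) + -4·(y − 0) = 0.
Expanding: -x - 4*y + 1 = 0.


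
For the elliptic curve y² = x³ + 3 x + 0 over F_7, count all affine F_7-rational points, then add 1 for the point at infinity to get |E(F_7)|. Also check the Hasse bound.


Affine points = {(0, 0), (1, 2), (1, 5), (2, 0), (3, 1), (3, 6), (5, 0)}; affine count = 7; |E(F_7)| = 8.

Discriminant check: Δ ∝ 4a³ + 27b² = 4·3³ + 27·0² = 4·27 + 27·0 ≡ 3 (mod 7). Nonzero ⇒ E is nonsingular.
For each x ∈ F_7, compute rhs = x³ + 3·x + 0 mod 7, then count y ∈ F_7 with y² ≡ rhs.
  x = 0: rhs = 0, matching y values: 0 (1 points).
  x = 1: rhs = 4, matching y values: 2, 5 (2 points).
  x = 2: rhs = 0, matching y values: 0 (1 points).
  x = 3: rhs = 1, matching y values: 1, 6 (2 points).
  x = 4: rhs = 6, matching y values: none (0 points).
  x = 5: rhs = 0, matching y values: 0 (1 points).
  x = 6: rhs = 3, matching y values: none (0 points).
Total affine count: 7.
Full point count |E(F_7)| = 7 + 1 = 8.
Hasse bound: |8 − (7+1)| = |0| = 0 ≤ 2√7 ≈ 5.2915 ✓.


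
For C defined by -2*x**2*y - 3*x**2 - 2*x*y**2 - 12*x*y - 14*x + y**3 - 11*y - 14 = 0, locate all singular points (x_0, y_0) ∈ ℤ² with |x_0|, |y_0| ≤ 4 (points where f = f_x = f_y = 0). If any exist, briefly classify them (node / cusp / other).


Singular points: {(-2, -1)}; classification: node.

Compute partial derivatives:
  f_x = -4*x*y - 6*x - 2*y**2 - 12*y - 14.
  f_y = -2*x**2 - 4*x*y - 12*x + 3*y**2 - 11.
Scan x_0 ∈ {−4, ..., 4}. For each x_0, f_y(x_0, y) is a polynomial in y; find its integer roots y ∈ {−4, ..., 4}, then test f_x and f at those candidates.
  x = -4: f_y(-4, y) = 3*y**2 + 16*y + 5; no integer root y with |y| ≤ 4.
  x = -3: f_y(-3, y) = 3*y**2 + 12*y + 7; no integer root y with |y| ≤ 4.
  x = -2: f_y(-2, y) = 3*y**2 + 8*y + 5; vanishes at y ∈ {-1}. (-2, -1): f_x = 0, f = 0 — SINGULAR.
  x = -1: f_y(-1, y) = 3*y**2 + 4*y - 1; no integer root y with |y| ≤ 4.
  x = 0: f_y(0, y) = 3*y**2 - 11; no integer root y with |y| ≤ 4.
  x = 1: f_y(1, y) = 3*y**2 - 4*y - 25; no integer root y with |y| ≤ 4.
  x = 2: f_y(2, y) = 3*y**2 - 8*y - 43; no integer root y with |y| ≤ 4.
  x = 3: f_y(3, y) = 3*y**2 - 12*y - 65; no integer root y with |y| ≤ 4.
  x = 4: f_y(4, y) = 3*y**2 - 16*y - 91; no integer root y with |y| ≤ 4.
Only singular point on the grid: (-2, -1).
Classify: substitute x = -2 + u, y = -1 + v and expand: f = -2*u**2*v - u**2 - 2*u*v**2 + v**3 + v**2.
No constant or linear terms (consistent with a singular point). Quadratic part: -u**2 + v**2. Cubic part: -2*u**2*v - 2*u*v**2 + v**3.
The quadratic part v**2 - u**2 = (v − u)(v + u) splits into two distinct linear factors, so there are two distinct tangent lines y − -1 = ±(x − -2) — this is a node (ordinary double point).
Classification: node.


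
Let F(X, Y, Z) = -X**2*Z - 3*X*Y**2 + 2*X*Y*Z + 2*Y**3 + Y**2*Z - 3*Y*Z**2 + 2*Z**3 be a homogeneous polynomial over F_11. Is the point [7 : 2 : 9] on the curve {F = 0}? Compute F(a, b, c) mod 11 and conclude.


F(7,2,9) ≡ 3 (mod 11); P is NOT on the curve.

Evaluate F(7, 2, 9) term-by-term (mod 11).
  -X**2*Z ↦ -1·49·1·9 = -441
  -3*X*Y**2 ↦ -3·7·4·1 = -84
  2*X*Y*Z ↦ 2·7·2·9 = 252
  2*Y**3 ↦ 2·1·8·1 = 16
  Y**2*Z ↦ 1·1·4·9 = 36
  -3*Y*Z**2 ↦ -3·1·2·81 = -486
  2*Z**3 ↦ 2·1·1·729 = 1458
Sum: F(7, 2, 9) = (-441) + (-84) + (252) + (16) + (36) + (-486) + (1458) = 751.
Reducing mod 11: 751 ≡ 3 (mod 11).
Since F(a, b, c) ≡ 3 ≠ 0 (mod 11), P does NOT lie on the curve.


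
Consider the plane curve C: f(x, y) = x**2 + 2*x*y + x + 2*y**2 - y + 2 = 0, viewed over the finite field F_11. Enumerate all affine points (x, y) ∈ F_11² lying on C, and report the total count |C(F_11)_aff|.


Affine F_11-points: {(2, 2), (3, 4), (3, 10), (4, 0), (4, 2), (5, 3), (5, 9), (6, 0), (9, 9), (9, 10), (10, 3), (10, 4)}; count = 12.

For each of the 121 pairs (x, y) ∈ F_11², evaluate f(x, y) mod 11. Record the zeros.
  x = 0: [0↦2, 1↦3, 2↦8, 3↦6, 4↦8, 5↦3, 6↦2, 7↦5, 8↦1, 9↦1, 10↦5]  zeros at y ∈ ∅
  x = 1: [0↦4, 1↦7, 2↦3, 3↦3, 4↦7, 5↦4, 6↦5, 7↦10, 8↦8, 9↦10, 10↦5]  zeros at y ∈ ∅
  x = 2: [0↦8, 1↦2, 2↦0, 3↦2, 4↦8, 5↦7, 6↦10, 7↦6, 8↦6, 9↦10, 10↦7]  zeros at y ∈ {2}
  x = 3: [0↦3, 1↦10, 2↦10, 3↦3, 4↦0, 5↦1, 6↦6, 7↦4, 8↦6, 9↦1, 10↦0]  zeros at y ∈ {4, 10}
  x = 4: [0↦0, 1↦9, 2↦0, 3↦6, 4↦5, 5↦8, 6↦4, 7↦4, 8↦8, 9↦5, 10↦6]  zeros at y ∈ {0, 2}
  x = 5: [0↦10, 1↦10, 2↦3, 3↦0, 4↦1, 5↦6, 6↦4, 7↦6, 8↦1, 9↦0, 10↦3]  zeros at y ∈ {3, 9}
  x = 6: [0↦0, 1↦2, 2↦8, 3↦7, 4↦10, 5↦6, 6↦6, 7↦10, 8↦7, 9↦8, 10↦2]  zeros at y ∈ {0}
  x = 7: [0↦3, 1↦7, 2↦4, 3↦5, 4↦10, 5↦8, 6↦10, 7↦5, 8↦4, 9↦7, 10↦3]  zeros at y ∈ ∅
  x = 8: [0↦8, 1↦3, 2↦2, 3↦5, 4↦1, 5↦1, 6↦5, 7↦2, 8↦3, 9↦8, 10↦6]  zeros at y ∈ ∅
  x = 9: [0↦4, 1↦1, 2↦2, 3↦7, 4↦5, 5↦7, 6↦2, 7↦1, 8↦4, 9↦0, 10↦0]  zeros at y ∈ {9, 10}
  x = 10: [0↦2, 1↦1, 2↦4, 3↦0, 4↦0, 5↦4, 6↦1, 7↦2, 8↦7, 9↦5, 10↦7]  zeros at y ∈ {3, 4}
Collecting zeros: affine points = {(2, 2), (3, 4), (3, 10), (4, 0), (4, 2), (5, 3), (5, 9), (6, 0), (9, 9), (9, 10), (10, 3), (10, 4)}.
Total count |C(F_11)_aff| = 12.


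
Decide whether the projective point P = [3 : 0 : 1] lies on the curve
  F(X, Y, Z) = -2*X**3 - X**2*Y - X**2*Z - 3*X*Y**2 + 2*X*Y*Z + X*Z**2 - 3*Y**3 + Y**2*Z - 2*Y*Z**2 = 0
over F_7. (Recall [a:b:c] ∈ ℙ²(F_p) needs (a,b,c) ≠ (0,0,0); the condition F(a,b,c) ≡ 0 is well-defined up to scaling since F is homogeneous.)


F(3,0,1) ≡ 3 (mod 7); P is NOT on the curve.

Evaluate F(3, 0, 1) term-by-term (mod 7).
  -2*X**3 ↦ -2·27·1·1 = -54
  -X**2*Y ↦ -1·9·0·1 = 0
  -X**2*Z ↦ -1·9·1·1 = -9
  -3*X*Y**2 ↦ -3·3·0·1 = 0
  2*X*Y*Z ↦ 2·3·0·1 = 0
  X*Z**2 ↦ 1·3·1·1 = 3
  -3*Y**3 ↦ -3·1·0·1 = 0
  Y**2*Z ↦ 1·1·0·1 = 0
  -2*Y*Z**2 ↦ -2·1·0·1 = 0
Sum: F(3, 0, 1) = (-54) + (0) + (-9) + (0) + (0) + (3) + (0) + (0) + (0) = -60.
Reducing mod 7: -60 ≡ 3 (mod 7).
Since F(a, b, c) ≡ 3 ≠ 0 (mod 7), P does NOT lie on the curve.


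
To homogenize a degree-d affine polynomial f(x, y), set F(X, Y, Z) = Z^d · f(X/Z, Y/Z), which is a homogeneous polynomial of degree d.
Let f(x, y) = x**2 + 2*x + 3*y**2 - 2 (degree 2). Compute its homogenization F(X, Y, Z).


F(X, Y, Z) = X**2 + 2*X*Z + 3*Y**2 - 2*Z**2

deg(f) = 2.
Substitute x = X/Z, y = Y/Z into f, then multiply by Z^2.
  monomial 1·x^2·y^0 ↦ 1·X^2·Y^0·Z^0.
  monomial 2·x^1·y^0 ↦ 2·X^1·Y^0·Z^1.
  monomial 3·x^0·y^2 ↦ 3·X^0·Y^2·Z^0.
  monomial -2·x^0·y^0 ↦ -2·X^0·Y^0·Z^2.
Collecting: F(X, Y, Z) = X**2 + 2*X*Z + 3*Y**2 - 2*Z**2.


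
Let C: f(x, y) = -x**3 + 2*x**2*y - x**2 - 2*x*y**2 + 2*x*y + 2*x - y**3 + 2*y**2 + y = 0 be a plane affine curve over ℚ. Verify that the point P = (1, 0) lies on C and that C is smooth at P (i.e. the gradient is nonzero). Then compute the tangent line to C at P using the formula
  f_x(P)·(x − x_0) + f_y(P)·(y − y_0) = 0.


Tangent line at P: -3*x + 5*y + 3 = 0.

Step 1: f(1, 0) = 0, so P lies on C.
Step 2: partial derivatives
  f_x(x, y) = -3*x**2 + 4*x*y - 2*x - 2*y**2 + 2*y + 2, f_y(x, y) = 2*x**2 - 4*x*y + 2*x - 3*y**2 + 4*y + 1.
  f_x(P) = -3, f_y(P) = 5 (gradient nonzero, so P is smooth).
Step 3: tangent line at P: -3·(x − 1) + 5·(y − 0) = 0.
Expanding: -3*x + 5*y + 3 = 0.


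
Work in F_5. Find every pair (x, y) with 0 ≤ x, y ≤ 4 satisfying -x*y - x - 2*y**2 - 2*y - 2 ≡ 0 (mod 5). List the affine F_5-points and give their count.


Affine F_5-points: {(1, 3), (2, 1), (2, 2), (3, 0)}; count = 4.

For each of the 25 pairs (x, y) ∈ F_5², evaluate f(x, y) mod 5. Record the zeros.
  x = 0: [0↦3, 1↦4, 2↦1, 3↦4, 4↦3]  zeros at y ∈ ∅
  x = 1: [0↦2, 1↦2, 2↦3, 3↦0, 4↦3]  zeros at y ∈ {3}
  x = 2: [0↦1, 1↦0, 2↦0, 3↦1, 4↦3]  zeros at y ∈ {1, 2}
  x = 3: [0↦0, 1↦3, 2↦2, 3↦2, 4↦3]  zeros at y ∈ {0}
  x = 4: [0↦4, 1↦1, 2↦4, 3↦3, 4↦3]  zeros at y ∈ ∅
Collecting zeros: affine points = {(1, 3), (2, 1), (2, 2), (3, 0)}.
Total count |C(F_5)_aff| = 4.


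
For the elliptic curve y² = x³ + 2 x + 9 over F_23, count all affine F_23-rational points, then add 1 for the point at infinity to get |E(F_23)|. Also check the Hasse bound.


Affine points = {(0, 3), (0, 20), (1, 9), (1, 14), (4, 9), (4, 14), (5, 11), (5, 12), (8, 10), (8, 13), (12, 6), (12, 17), (13, 1), (13, 22), (18, 9), (18, 14), (19, 11), (19, 12), (22, 11), (22, 12)}; affine count = 20; |E(F_23)| = 21.

Discriminant check: Δ ∝ 4a³ + 27b² = 4·2³ + 27·9² = 4·8 + 27·81 ≡ 11 (mod 23). Nonzero ⇒ E is nonsingular.
For each x ∈ F_23, compute rhs = x³ + 2·x + 9 mod 23, then count y ∈ F_23 with y² ≡ rhs.
  x = 0: rhs = 9, matching y values: 3, 20 (2 points).
  x = 1: rhs = 12, matching y values: 9, 14 (2 points).
  x = 2: rhs = 21, matching y values: none (0 points).
  x = 3: rhs = 19, matching y values: none (0 points).
  x = 4: rhs = 12, matching y values: 9, 14 (2 points).
  x = 5: rhs = 6, matching y values: 11, 12 (2 points).
  x = 6: rhs = 7, matching y values: none (0 points).
  x = 7: rhs = 21, matching y values: none (0 points).
  x = 8: rhs = 8, matching y values: 10, 13 (2 points).
  x = 9: rhs = 20, matching y values: none (0 points).
  x = 10: rhs = 17, matching y values: none (0 points).
  x = 11: rhs = 5, matching y values: none (0 points).
  x = 12: rhs = 13, matching y values: 6, 17 (2 points).
  x = 13: rhs = 1, matching y values: 1, 22 (2 points).
  x = 14: rhs = 21, matching y values: none (0 points).
  x = 15: rhs = 10, matching y values: none (0 points).
  x = 16: rhs = 20, matching y values: none (0 points).
  x = 17: rhs = 11, matching y values: none (0 points).
  x = 18: rhs = 12, matching y values: 9, 14 (2 points).
  x = 19: rhs = 6, matching y values: 11, 12 (2 points).
  x = 20: rhs = 22, matching y values: none (0 points).
  x = 21: rhs = 20, matching y values: none (0 points).
  x = 22: rhs = 6, matching y values: 11, 12 (2 points).
Total affine count: 20.
Full point count |E(F_23)| = 20 + 1 = 21.
Hasse bound: |21 − (23+1)| = |-3| = 3 ≤ 2√23 ≈ 9.5917 ✓.


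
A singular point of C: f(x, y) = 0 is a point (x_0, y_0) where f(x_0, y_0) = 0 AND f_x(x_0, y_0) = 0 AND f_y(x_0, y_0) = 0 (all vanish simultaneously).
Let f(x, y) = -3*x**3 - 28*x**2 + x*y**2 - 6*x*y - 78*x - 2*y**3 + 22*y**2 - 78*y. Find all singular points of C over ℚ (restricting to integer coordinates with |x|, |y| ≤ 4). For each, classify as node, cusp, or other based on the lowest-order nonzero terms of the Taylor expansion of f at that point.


Singular points: {(-3, 3)}; classification: node.

Compute partial derivatives:
  f_x = -9*x**2 - 56*x + y**2 - 6*y - 78.
  f_y = 2*x*y - 6*x - 6*y**2 + 44*y - 78.
Scan x_0 ∈ {−4, ..., 4}. For each x_0, f_y(x_0, y) is a polynomial in y; find its integer roots y ∈ {−4, ..., 4}, then test f_x and f at those candidates.
  x = -4: f_y(-4, y) = -6*y**2 + 36*y - 54; vanishes at y ∈ {3}. (-4, 3): f_x = -7 ≠ 0.
  x = -3: f_y(-3, y) = -6*y**2 + 38*y - 60; vanishes at y ∈ {3}. (-3, 3): f_x = 0, f = 0 — SINGULAR.
  x = -2: f_y(-2, y) = -6*y**2 + 40*y - 66; vanishes at y ∈ {3}. (-2, 3): f_x = -11 ≠ 0.
  x = -1: f_y(-1, y) = -6*y**2 + 42*y - 72; vanishes at y ∈ {3, 4}. (-1, 3): f_x = -40 ≠ 0; (-1, 4): f_x = -39 ≠ 0.
  x = 0: f_y(0, y) = -6*y**2 + 44*y - 78; vanishes at y ∈ {3}. (0, 3): f_x = -87 ≠ 0.
  x = 1: f_y(1, y) = -6*y**2 + 46*y - 84; vanishes at y ∈ {3}. (1, 3): f_x = -152 ≠ 0.
  x = 2: f_y(2, y) = -6*y**2 + 48*y - 90; vanishes at y ∈ {3}. (2, 3): f_x = -235 ≠ 0.
  x = 3: f_y(3, y) = -6*y**2 + 50*y - 96; vanishes at y ∈ {3}. (3, 3): f_x = -336 ≠ 0.
  x = 4: f_y(4, y) = -6*y**2 + 52*y - 102; vanishes at y ∈ {3}. (4, 3): f_x = -455 ≠ 0.
Only singular point on the grid: (-3, 3).
Classify: substitute x = -3 + u, y = 3 + v and expand: f = -3*u**3 - u**2 + u*v**2 - 2*v**3 + v**2.
No constant or linear terms (consistent with a singular point). Quadratic part: -u**2 + v**2. Cubic part: -3*u**3 + u*v**2 - 2*v**3.
The quadratic part v**2 - u**2 = (v − u)(v + u) splits into two distinct linear factors, so there are two distinct tangent lines y − 3 = ±(x − -3) — this is a node (ordinary double point).
Classification: node.


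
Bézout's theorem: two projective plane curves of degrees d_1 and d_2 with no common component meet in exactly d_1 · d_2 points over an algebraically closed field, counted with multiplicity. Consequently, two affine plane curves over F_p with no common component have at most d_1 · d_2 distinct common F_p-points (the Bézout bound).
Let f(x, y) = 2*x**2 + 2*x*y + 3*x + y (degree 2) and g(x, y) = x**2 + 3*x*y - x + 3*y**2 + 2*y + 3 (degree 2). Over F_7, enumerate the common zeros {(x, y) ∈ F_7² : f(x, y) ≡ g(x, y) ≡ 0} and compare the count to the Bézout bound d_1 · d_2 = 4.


Common zeros: ∅; count = 0; Bézout bound = 4.

deg(f) = 2, deg(g) = 2, so Bézout bound = 4.
Scan x ∈ F_7. For each x, list the y ∈ F_7 with f(x, y) ≡ 0 and those with g(x, y) ≡ 0 (mod 7); the common zeros in that column are the intersection.
  x = 0: f ≡ 0 at y ∈ {0}; g ≡ 0 at y ∈ ∅; common: ∅.
  x = 1: f ≡ 0 at y ∈ {3}; g ≡ 0 at y ∈ ∅; common: ∅.
  x = 2: f ≡ 0 at y ∈ {0}; g ≡ 0 at y ∈ {3, 6}; common: ∅.
  x = 3: f ≡ 0 at y ∈ ∅; g ≡ 0 at y ∈ ∅; common: ∅.
  x = 4: f ≡ 0 at y ∈ {6}; g ≡ 0 at y ∈ {3, 4}; common: ∅.
  x = 5: f ≡ 0 at y ∈ {3}; g ≡ 0 at y ∈ ∅; common: ∅.
  x = 6: f ≡ 0 at y ∈ {6}; g ≡ 0 at y ∈ {1, 4}; common: ∅.
Collecting: common zeros = ∅, so the count is 0.
Comparison with the Bézout bound: 0 ≤ 4 = deg(f)·deg(g), as expected for curves with no common component (the affine F_7-count falls short of the bound because intersections may lie at infinity, over extension fields, or carry multiplicity).


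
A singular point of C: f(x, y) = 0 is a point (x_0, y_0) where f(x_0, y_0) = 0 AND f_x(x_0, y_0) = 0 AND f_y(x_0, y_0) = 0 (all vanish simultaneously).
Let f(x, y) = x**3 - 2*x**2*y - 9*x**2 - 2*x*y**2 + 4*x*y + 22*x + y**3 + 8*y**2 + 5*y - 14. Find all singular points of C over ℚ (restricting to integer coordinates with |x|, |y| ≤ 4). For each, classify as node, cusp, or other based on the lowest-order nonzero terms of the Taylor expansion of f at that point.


Singular points: {(2, -1)}; classification: node.

Compute partial derivatives:
  f_x = 3*x**2 - 4*x*y - 18*x - 2*y**2 + 4*y + 22.
  f_y = -2*x**2 - 4*x*y + 4*x + 3*y**2 + 16*y + 5.
Scan x_0 ∈ {−4, ..., 4}. For each x_0, f_y(x_0, y) is a polynomial in y; find its integer roots y ∈ {−4, ..., 4}, then test f_x and f at those candidates.
  x = -4: f_y(-4, y) = 3*y**2 + 32*y - 43; no integer root y with |y| ≤ 4.
  x = -3: f_y(-3, y) = 3*y**2 + 28*y - 25; no integer root y with |y| ≤ 4.
  x = -2: f_y(-2, y) = 3*y**2 + 24*y - 11; no integer root y with |y| ≤ 4.
  x = -1: f_y(-1, y) = 3*y**2 + 20*y - 1; no integer root y with |y| ≤ 4.
  x = 0: f_y(0, y) = 3*y**2 + 16*y + 5; no integer root y with |y| ≤ 4.
  x = 1: f_y(1, y) = 3*y**2 + 12*y + 7; no integer root y with |y| ≤ 4.
  x = 2: f_y(2, y) = 3*y**2 + 8*y + 5; vanishes at y ∈ {-1}. (2, -1): f_x = 0, f = 0 — SINGULAR.
  x = 3: f_y(3, y) = 3*y**2 + 4*y - 1; no integer root y with |y| ≤ 4.
  x = 4: f_y(4, y) = 3*y**2 - 11; no integer root y with |y| ≤ 4.
Only singular point on the grid: (2, -1).
Classify: substitute x = 2 + u, y = -1 + v and expand: f = u**3 - 2*u**2*v - u**2 - 2*u*v**2 + v**3 + v**2.
No constant or linear terms (consistent with a singular point). Quadratic part: -u**2 + v**2. Cubic part: u**3 - 2*u**2*v - 2*u*v**2 + v**3.
The quadratic part v**2 - u**2 = (v − u)(v + u) splits into two distinct linear factors, so there are two distinct tangent lines y − -1 = ±(x − 2) — this is a node (ordinary double point).
Classification: node.


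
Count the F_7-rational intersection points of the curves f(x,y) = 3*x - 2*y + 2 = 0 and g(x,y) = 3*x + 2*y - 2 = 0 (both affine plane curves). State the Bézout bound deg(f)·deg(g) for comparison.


Common zeros: {(0, 1)}; count = 1; Bézout bound = 1.

deg(f) = 1, deg(g) = 1, so Bézout bound = 1.
Scan x ∈ F_7. For each x, list the y ∈ F_7 with f(x, y) ≡ 0 and those with g(x, y) ≡ 0 (mod 7); the common zeros in that column are the intersection.
  x = 0: f ≡ 0 at y ∈ {1}; g ≡ 0 at y ∈ {1}; common: {1}.
  x = 1: f ≡ 0 at y ∈ {6}; g ≡ 0 at y ∈ {3}; common: ∅.
  x = 2: f ≡ 0 at y ∈ {4}; g ≡ 0 at y ∈ {5}; common: ∅.
  x = 3: f ≡ 0 at y ∈ {2}; g ≡ 0 at y ∈ {0}; common: ∅.
  x = 4: f ≡ 0 at y ∈ {0}; g ≡ 0 at y ∈ {2}; common: ∅.
  x = 5: f ≡ 0 at y ∈ {5}; g ≡ 0 at y ∈ {4}; common: ∅.
  x = 6: f ≡ 0 at y ∈ {3}; g ≡ 0 at y ∈ {6}; common: ∅.
Collecting: common zeros = {(0, 1)}, so the count is 1.
Comparison with the Bézout bound: 1 ≤ 1 = deg(f)·deg(g), as expected for curves with no common component (the bound is attained).


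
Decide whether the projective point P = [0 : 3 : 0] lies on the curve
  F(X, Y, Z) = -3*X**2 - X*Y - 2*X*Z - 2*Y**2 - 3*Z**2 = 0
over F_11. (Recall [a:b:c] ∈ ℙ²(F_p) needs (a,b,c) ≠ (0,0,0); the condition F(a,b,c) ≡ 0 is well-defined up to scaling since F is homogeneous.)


F(0,3,0) ≡ 4 (mod 11); P is NOT on the curve.

Evaluate F(0, 3, 0) term-by-term (mod 11).
  -3*X**2 ↦ -3·0·1·1 = 0
  -X*Y ↦ -1·0·3·1 = 0
  -2*X*Z ↦ -2·0·1·0 = 0
  -2*Y**2 ↦ -2·1·9·1 = -18
  -3*Z**2 ↦ -3·1·1·0 = 0
Sum: F(0, 3, 0) = (0) + (0) + (0) + (-18) + (0) = -18.
Reducing mod 11: -18 ≡ 4 (mod 11).
Since F(a, b, c) ≡ 4 ≠ 0 (mod 11), P does NOT lie on the curve.


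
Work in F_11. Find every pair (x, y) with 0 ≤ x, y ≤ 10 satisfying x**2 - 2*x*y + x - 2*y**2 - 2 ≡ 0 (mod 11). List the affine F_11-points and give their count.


Affine F_11-points: {(1, 0), (1, 10), (2, 4), (2, 5), (5, 2), (5, 4), (7, 5), (7, 10), (9, 0), (9, 2)}; count = 10.

For each of the 121 pairs (x, y) ∈ F_11², evaluate f(x, y) mod 11. Record the zeros.
  x = 0: [0↦9, 1↦7, 2↦1, 3↦2, 4↦10, 5↦3, 6↦3, 7↦10, 8↦2, 9↦1, 10↦7]  zeros at y ∈ ∅
  x = 1: [0↦0, 1↦7, 2↦10, 3↦9, 4↦4, 5↦6, 6↦4, 7↦9, 8↦10, 9↦7, 10↦0]  zeros at y ∈ {0, 10}
  x = 2: [0↦4, 1↦9, 2↦10, 3↦7, 4↦0, 5↦0, 6↦7, 7↦10, 8↦9, 9↦4, 10↦6]  zeros at y ∈ {4, 5}
  x = 3: [0↦10, 1↦2, 2↦1, 3↦7, 4↦9, 5↦7, 6↦1, 7↦2, 8↦10, 9↦3, 10↦3]  zeros at y ∈ ∅
  x = 4: [0↦7, 1↦8, 2↦5, 3↦9, 4↦9, 5↦5, 6↦8, 7↦7, 8↦2, 9↦4, 10↦2]  zeros at y ∈ ∅
  x = 5: [0↦6, 1↦5, 2↦0, 3↦2, 4↦0, 5↦5, 6↦6, 7↦3, 8↦7, 9↦7, 10↦3]  zeros at y ∈ {2, 4}
  x = 6: [0↦7, 1↦4, 2↦8, 3↦8, 4↦4, 5↦7, 6↦6, 7↦1, 8↦3, 9↦1, 10↦6]  zeros at y ∈ ∅
  x = 7: [0↦10, 1↦5, 2↦7, 3↦5, 4↦10, 5↦0, 6↦8, 7↦1, 8↦1, 9↦8, 10↦0]  zeros at y ∈ {5, 10}
  x = 8: [0↦4, 1↦8, 2↦8, 3↦4, 4↦7, 5↦6, 6↦1, 7↦3, 8↦1, 9↦6, 10↦7]  zeros at y ∈ ∅
  x = 9: [0↦0, 1↦2, 2↦0, 3↦5, 4↦6, 5↦3, 6↦7, 7↦7, 8↦3, 9↦6, 10↦5]  zeros at y ∈ {0, 2}
  x = 10: [0↦9, 1↦9, 2↦5, 3↦8, 4↦7, 5↦2, 6↦4, 7↦2, 8↦7, 9↦8, 10↦5]  zeros at y ∈ ∅
Collecting zeros: affine points = {(1, 0), (1, 10), (2, 4), (2, 5), (5, 2), (5, 4), (7, 5), (7, 10), (9, 0), (9, 2)}.
Total count |C(F_11)_aff| = 10.


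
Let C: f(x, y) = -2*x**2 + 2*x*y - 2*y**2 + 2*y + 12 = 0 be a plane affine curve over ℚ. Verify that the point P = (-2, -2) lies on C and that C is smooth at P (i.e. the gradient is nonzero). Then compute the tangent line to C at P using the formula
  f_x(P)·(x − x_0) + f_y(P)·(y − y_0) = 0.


Tangent line at P: 4*x + 6*y + 20 = 0.

Step 1: f(-2, -2) = 0, so P lies on C.
Step 2: partial derivatives
  f_x(x, y) = -4*x + 2*y, f_y(x, y) = 2*x - 4*y + 2.
  f_x(P) = 4, f_y(P) = 6 (gradient nonzero, so P is smooth).
Step 3: tangent line at P: 4·(x − -2) + 6·(y − -2) = 0.
Expanding: 4*x + 6*y + 20 = 0.


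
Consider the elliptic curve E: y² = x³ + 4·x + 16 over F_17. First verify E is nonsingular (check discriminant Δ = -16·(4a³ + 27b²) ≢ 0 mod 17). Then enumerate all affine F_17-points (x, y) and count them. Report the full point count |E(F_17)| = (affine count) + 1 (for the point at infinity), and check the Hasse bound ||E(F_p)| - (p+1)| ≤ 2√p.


Affine points = {(0, 4), (0, 13), (1, 2), (1, 15), (2, 7), (2, 10), (3, 2), (3, 15), (5, 5), (5, 12), (6, 1), (6, 16), (7, 8), (7, 9), (8, 4), (8, 13), (9, 4), (9, 13), (10, 6), (10, 11), (13, 2), (13, 15), (15, 0)}; affine count = 23; |E(F_17)| = 24.

Discriminant check: Δ ∝ 4a³ + 27b² = 4·4³ + 27·16² = 4·64 + 27·256 ≡ 11 (mod 17). Nonzero ⇒ E is nonsingular.
For each x ∈ F_17, compute rhs = x³ + 4·x + 16 mod 17, then count y ∈ F_17 with y² ≡ rhs.
  x = 0: rhs = 16, matching y values: 4, 13 (2 points).
  x = 1: rhs = 4, matching y values: 2, 15 (2 points).
  x = 2: rhs = 15, matching y values: 7, 10 (2 points).
  x = 3: rhs = 4, matching y values: 2, 15 (2 points).
  x = 4: rhs = 11, matching y values: none (0 points).
  x = 5: rhs = 8, matching y values: 5, 12 (2 points).
  x = 6: rhs = 1, matching y values: 1, 16 (2 points).
  x = 7: rhs = 13, matching y values: 8, 9 (2 points).
  x = 8: rhs = 16, matching y values: 4, 13 (2 points).
  x = 9: rhs = 16, matching y values: 4, 13 (2 points).
  x = 10: rhs = 2, matching y values: 6, 11 (2 points).
  x = 11: rhs = 14, matching y values: none (0 points).
  x = 12: rhs = 7, matching y values: none (0 points).
  x = 13: rhs = 4, matching y values: 2, 15 (2 points).
  x = 14: rhs = 11, matching y values: none (0 points).
  x = 15: rhs = 0, matching y values: 0 (1 points).
  x = 16: rhs = 11, matching y values: none (0 points).
Total affine count: 23.
Full point count |E(F_17)| = 23 + 1 = 24.
Hasse bound: |24 − (17+1)| = |6| = 6 ≤ 2√17 ≈ 8.2462 ✓.


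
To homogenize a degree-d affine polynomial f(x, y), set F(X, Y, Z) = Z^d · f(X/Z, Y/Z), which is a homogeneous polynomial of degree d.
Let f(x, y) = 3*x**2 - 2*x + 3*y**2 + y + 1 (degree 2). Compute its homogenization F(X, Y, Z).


F(X, Y, Z) = 3*X**2 - 2*X*Z + 3*Y**2 + Y*Z + Z**2

deg(f) = 2.
Substitute x = X/Z, y = Y/Z into f, then multiply by Z^2.
  monomial 3·x^2·y^0 ↦ 3·X^2·Y^0·Z^0.
  monomial -2·x^1·y^0 ↦ -2·X^1·Y^0·Z^1.
  monomial 3·x^0·y^2 ↦ 3·X^0·Y^2·Z^0.
  monomial 1·x^0·y^1 ↦ 1·X^0·Y^1·Z^1.
  monomial 1·x^0·y^0 ↦ 1·X^0·Y^0·Z^2.
Collecting: F(X, Y, Z) = 3*X**2 - 2*X*Z + 3*Y**2 + Y*Z + Z**2.


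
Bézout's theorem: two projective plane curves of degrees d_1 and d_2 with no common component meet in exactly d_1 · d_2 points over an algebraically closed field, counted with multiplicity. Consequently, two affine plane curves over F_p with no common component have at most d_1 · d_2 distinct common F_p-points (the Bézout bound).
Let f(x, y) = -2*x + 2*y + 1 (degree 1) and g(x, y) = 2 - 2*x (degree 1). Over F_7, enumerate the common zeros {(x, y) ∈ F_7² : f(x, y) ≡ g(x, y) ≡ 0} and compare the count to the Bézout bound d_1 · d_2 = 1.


Common zeros: {(1, 4)}; count = 1; Bézout bound = 1.

deg(f) = 1, deg(g) = 1, so Bézout bound = 1.
Scan x ∈ F_7. For each x, list the y ∈ F_7 with f(x, y) ≡ 0 and those with g(x, y) ≡ 0 (mod 7); the common zeros in that column are the intersection.
  x = 0: f ≡ 0 at y ∈ {3}; g ≡ 0 at y ∈ ∅; common: ∅.
  x = 1: f ≡ 0 at y ∈ {4}; g ≡ 0 at y ∈ {0, 1, 2, 3, 4, 5, 6}; common: {4}.
  x = 2: f ≡ 0 at y ∈ {5}; g ≡ 0 at y ∈ ∅; common: ∅.
  x = 3: f ≡ 0 at y ∈ {6}; g ≡ 0 at y ∈ ∅; common: ∅.
  x = 4: f ≡ 0 at y ∈ {0}; g ≡ 0 at y ∈ ∅; common: ∅.
  x = 5: f ≡ 0 at y ∈ {1}; g ≡ 0 at y ∈ ∅; common: ∅.
  x = 6: f ≡ 0 at y ∈ {2}; g ≡ 0 at y ∈ ∅; common: ∅.
Collecting: common zeros = {(1, 4)}, so the count is 1.
Comparison with the Bézout bound: 1 ≤ 1 = deg(f)·deg(g), as expected for curves with no common component (the bound is attained).


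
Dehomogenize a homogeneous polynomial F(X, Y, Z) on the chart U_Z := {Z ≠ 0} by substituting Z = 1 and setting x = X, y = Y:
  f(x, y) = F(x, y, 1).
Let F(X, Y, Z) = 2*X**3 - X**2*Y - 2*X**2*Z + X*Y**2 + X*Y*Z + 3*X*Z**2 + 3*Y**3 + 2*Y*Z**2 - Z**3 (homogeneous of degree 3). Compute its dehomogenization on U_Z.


f(x, y) = 2*x**3 - x**2*y - 2*x**2 + x*y**2 + x*y + 3*x + 3*y**3 + 2*y - 1

On U_Z we set Z = 1. Each monomial c·X^i·Y^j·Z^k in F becomes c·x^i·y^j·1^k = c·x^i·y^j.
Substituting Z = 1: F(X, Y, 1) = 2*x**3 - x**2*y - 2*x**2 + x*y**2 + x*y + 3*x + 3*y**3 + 2*y - 1.
Note: deg(f) ≤ deg(F) = 3; strict inequality happens when F is divisible by Z (lost terms).


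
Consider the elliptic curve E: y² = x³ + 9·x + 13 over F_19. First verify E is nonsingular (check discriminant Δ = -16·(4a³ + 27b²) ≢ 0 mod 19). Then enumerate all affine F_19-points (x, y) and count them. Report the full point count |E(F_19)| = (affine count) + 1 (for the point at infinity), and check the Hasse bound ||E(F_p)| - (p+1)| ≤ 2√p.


Affine points = {(1, 2), (1, 17), (2, 1), (2, 18), (6, 6), (6, 13), (7, 1), (7, 18), (9, 5), (9, 14), (10, 1), (10, 18), (12, 5), (12, 14), (13, 3), (13, 16), (16, 4), (16, 15), (17, 5), (17, 14)}; affine count = 20; |E(F_19)| = 21.

Discriminant check: Δ ∝ 4a³ + 27b² = 4·9³ + 27·13² = 4·729 + 27·169 ≡ 12 (mod 19). Nonzero ⇒ E is nonsingular.
For each x ∈ F_19, compute rhs = x³ + 9·x + 13 mod 19, then count y ∈ F_19 with y² ≡ rhs.
  x = 0: rhs = 13, matching y values: none (0 points).
  x = 1: rhs = 4, matching y values: 2, 17 (2 points).
  x = 2: rhs = 1, matching y values: 1, 18 (2 points).
  x = 3: rhs = 10, matching y values: none (0 points).
  x = 4: rhs = 18, matching y values: none (0 points).
  x = 5: rhs = 12, matching y values: none (0 points).
  x = 6: rhs = 17, matching y values: 6, 13 (2 points).
  x = 7: rhs = 1, matching y values: 1, 18 (2 points).
  x = 8: rhs = 8, matching y values: none (0 points).
  x = 9: rhs = 6, matching y values: 5, 14 (2 points).
  x = 10: rhs = 1, matching y values: 1, 18 (2 points).
  x = 11: rhs = 18, matching y values: none (0 points).
  x = 12: rhs = 6, matching y values: 5, 14 (2 points).
  x = 13: rhs = 9, matching y values: 3, 16 (2 points).
  x = 14: rhs = 14, matching y values: none (0 points).
  x = 15: rhs = 8, matching y values: none (0 points).
  x = 16: rhs = 16, matching y values: 4, 15 (2 points).
  x = 17: rhs = 6, matching y values: 5, 14 (2 points).
  x = 18: rhs = 3, matching y values: none (0 points).
Total affine count: 20.
Full point count |E(F_19)| = 20 + 1 = 21.
Hasse bound: |21 − (19+1)| = |1| = 1 ≤ 2√19 ≈ 8.7178 ✓.


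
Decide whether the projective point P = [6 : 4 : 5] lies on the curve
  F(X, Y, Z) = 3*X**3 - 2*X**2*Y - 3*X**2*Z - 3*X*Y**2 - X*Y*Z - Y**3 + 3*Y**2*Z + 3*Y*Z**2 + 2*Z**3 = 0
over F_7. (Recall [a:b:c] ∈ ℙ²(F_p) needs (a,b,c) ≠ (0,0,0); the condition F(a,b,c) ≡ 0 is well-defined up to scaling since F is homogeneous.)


F(6,4,5) ≡ 5 (mod 7); P is NOT on the curve.

Evaluate F(6, 4, 5) term-by-term (mod 7).
  3*X**3 ↦ 3·216·1·1 = 648
  -2*X**2*Y ↦ -2·36·4·1 = -288
  -3*X**2*Z ↦ -3·36·1·5 = -540
  -3*X*Y**2 ↦ -3·6·16·1 = -288
  -X*Y*Z ↦ -1·6·4·5 = -120
  -Y**3 ↦ -1·1·64·1 = -64
  3*Y**2*Z ↦ 3·1·16·5 = 240
  3*Y*Z**2 ↦ 3·1·4·25 = 300
  2*Z**3 ↦ 2·1·1·125 = 250
Sum: F(6, 4, 5) = (648) + (-288) + (-540) + (-288) + (-120) + (-64) + (240) + (300) + (250) = 138.
Reducing mod 7: 138 ≡ 5 (mod 7).
Since F(a, b, c) ≡ 5 ≠ 0 (mod 7), P does NOT lie on the curve.


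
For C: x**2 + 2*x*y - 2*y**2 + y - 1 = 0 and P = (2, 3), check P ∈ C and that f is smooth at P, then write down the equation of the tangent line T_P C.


Tangent line at P: 10*x - 7*y + 1 = 0.

Step 1: f(2, 3) = 0, so P lies on C.
Step 2: partial derivatives
  f_x(x, y) = 2*x + 2*y, f_y(x, y) = 2*x - 4*y + 1.
  f_x(P) = 10, f_y(P) = -7 (gradient nonzero, so P is smooth).
Step 3: tangent line at P: 10·(x − 2) + -7·(y − 3) = 0.
Expanding: 10*x - 7*y + 1 = 0.


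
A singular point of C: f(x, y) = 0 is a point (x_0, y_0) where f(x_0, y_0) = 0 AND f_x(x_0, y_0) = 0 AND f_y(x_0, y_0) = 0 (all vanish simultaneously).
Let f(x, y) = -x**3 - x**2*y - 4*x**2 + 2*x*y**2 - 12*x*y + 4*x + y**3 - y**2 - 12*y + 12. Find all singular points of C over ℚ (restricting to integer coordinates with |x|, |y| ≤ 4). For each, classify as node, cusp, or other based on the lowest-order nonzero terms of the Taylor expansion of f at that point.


Singular points: {(-2, 2)}; classification: cusp.

Compute partial derivatives:
  f_x = -3*x**2 - 2*x*y - 8*x + 2*y**2 - 12*y + 4.
  f_y = -x**2 + 4*x*y - 12*x + 3*y**2 - 2*y - 12.
Scan x_0 ∈ {−4, ..., 4}. For each x_0, f_y(x_0, y) is a polynomial in y; find its integer roots y ∈ {−4, ..., 4}, then test f_x and f at those candidates.
  x = -4: f_y(-4, y) = 3*y**2 - 18*y + 20; no integer root y with |y| ≤ 4.
  x = -3: f_y(-3, y) = 3*y**2 - 14*y + 15; vanishes at y ∈ {3}. (-3, 3): f_x = 1 ≠ 0.
  x = -2: f_y(-2, y) = 3*y**2 - 10*y + 8; vanishes at y ∈ {2}. (-2, 2): f_x = 0, f = 0 — SINGULAR.
  x = -1: f_y(-1, y) = 3*y**2 - 6*y - 1; no integer root y with |y| ≤ 4.
  x = 0: f_y(0, y) = 3*y**2 - 2*y - 12; no integer root y with |y| ≤ 4.
  x = 1: f_y(1, y) = 3*y**2 + 2*y - 25; no integer root y with |y| ≤ 4.
  x = 2: f_y(2, y) = 3*y**2 + 6*y - 40; no integer root y with |y| ≤ 4.
  x = 3: f_y(3, y) = 3*y**2 + 10*y - 57; vanishes at y ∈ {3}. (3, 3): f_x = -83 ≠ 0.
  x = 4: f_y(4, y) = 3*y**2 + 14*y - 76; no integer root y with |y| ≤ 4.
Only singular point on the grid: (-2, 2).
Classify: substitute x = -2 + u, y = 2 + v and expand: f = -u**3 - u**2*v + 2*u*v**2 + v**3 + v**2.
No constant or linear terms (consistent with a singular point). Quadratic part: v**2. Cubic part: -u**3 - u**2*v + 2*u*v**2 + v**3.
The quadratic part v**2 is a perfect square, so there is a single (double) tangent line v = 0, i.e. y = 2. Restricting the cubic part to that line (v = 0) leaves -u**3 ≠ 0, so f is not divisible by v and the branch is v² ≈ u**3 to lowest order — this is a cusp.
Classification: cusp.


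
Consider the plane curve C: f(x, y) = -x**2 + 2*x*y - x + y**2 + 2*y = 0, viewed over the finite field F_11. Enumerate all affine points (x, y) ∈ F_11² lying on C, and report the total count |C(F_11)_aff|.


Affine F_11-points: {(0, 0), (0, 9), (2, 6), (2, 10), (4, 5), (4, 7), (5, 5), (6, 9), (6, 10), (9, 6), (9, 7), (10, 0)}; count = 12.

For each of the 121 pairs (x, y) ∈ F_11², evaluate f(x, y) mod 11. Record the zeros.
  x = 0: [0↦0, 1↦3, 2↦8, 3↦4, 4↦2, 5↦2, 6↦4, 7↦8, 8↦3, 9↦0, 10↦10]  zeros at y ∈ {0, 9}
  x = 1: [0↦9, 1↦3, 2↦10, 3↦8, 4↦8, 5↦10, 6↦3, 7↦9, 8↦6, 9↦5, 10↦6]  zeros at y ∈ ∅
  x = 2: [0↦5, 1↦1, 2↦10, 3↦10, 4↦1, 5↦5, 6↦0, 7↦8, 8↦7, 9↦8, 10↦0]  zeros at y ∈ {6, 10}
  x = 3: [0↦10, 1↦8, 2↦8, 3↦10, 4↦3, 5↦9, 6↦6, 7↦5, 8↦6, 9↦9, 10↦3]  zeros at y ∈ ∅
  x = 4: [0↦2, 1↦2, 2↦4, 3↦8, 4↦3, 5↦0, 6↦10, 7↦0, 8↦3, 9↦8, 10↦4]  zeros at y ∈ {5, 7}
  x = 5: [0↦3, 1↦5, 2↦9, 3↦4, 4↦1, 5↦0, 6↦1, 7↦4, 8↦9, 9↦5, 10↦3]  zeros at y ∈ {5}
  x = 6: [0↦2, 1↦6, 2↦1, 3↦9, 4↦8, 5↦9, 6↦1, 7↦6, 8↦2, 9↦0, 10↦0]  zeros at y ∈ {9, 10}
  x = 7: [0↦10, 1↦5, 2↦2, 3↦1, 4↦2, 5↦5, 6↦10, 7↦6, 8↦4, 9↦4, 10↦6]  zeros at y ∈ ∅
  x = 8: [0↦5, 1↦2, 2↦1, 3↦2, 4↦5, 5↦10, 6↦6, 7↦4, 8↦4, 9↦6, 10↦10]  zeros at y ∈ ∅
  x = 9: [0↦9, 1↦8, 2↦9, 3↦1, 4↦6, 5↦2, 6↦0, 7↦0, 8↦2, 9↦6, 10↦1]  zeros at y ∈ {6, 7}
  x = 10: [0↦0, 1↦1, 2↦4, 3↦9, 4↦5, 5↦3, 6↦3, 7↦5, 8↦9, 9↦4, 10↦1]  zeros at y ∈ {0}
Collecting zeros: affine points = {(0, 0), (0, 9), (2, 6), (2, 10), (4, 5), (4, 7), (5, 5), (6, 9), (6, 10), (9, 6), (9, 7), (10, 0)}.
Total count |C(F_11)_aff| = 12.


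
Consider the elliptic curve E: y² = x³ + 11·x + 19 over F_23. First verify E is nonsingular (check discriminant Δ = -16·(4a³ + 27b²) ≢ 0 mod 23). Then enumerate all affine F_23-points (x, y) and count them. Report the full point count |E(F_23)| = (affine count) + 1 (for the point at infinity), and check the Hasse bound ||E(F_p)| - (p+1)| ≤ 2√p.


Affine points = {(1, 10), (1, 13), (2, 7), (2, 16), (4, 9), (4, 14), (6, 5), (6, 18), (7, 5), (7, 18), (10, 5), (10, 18), (12, 4), (12, 19), (13, 6), (13, 17), (16, 6), (16, 17), (17, 6), (17, 17), (18, 0), (19, 7), (19, 16), (21, 9), (21, 14)}; affine count = 25; |E(F_23)| = 26.

Discriminant check: Δ ∝ 4a³ + 27b² = 4·11³ + 27·19² = 4·1331 + 27·361 ≡ 6 (mod 23). Nonzero ⇒ E is nonsingular.
For each x ∈ F_23, compute rhs = x³ + 11·x + 19 mod 23, then count y ∈ F_23 with y² ≡ rhs.
  x = 0: rhs = 19, matching y values: none (0 points).
  x = 1: rhs = 8, matching y values: 10, 13 (2 points).
  x = 2: rhs = 3, matching y values: 7, 16 (2 points).
  x = 3: rhs = 10, matching y values: none (0 points).
  x = 4: rhs = 12, matching y values: 9, 14 (2 points).
  x = 5: rhs = 15, matching y values: none (0 points).
  x = 6: rhs = 2, matching y values: 5, 18 (2 points).
  x = 7: rhs = 2, matching y values: 5, 18 (2 points).
  x = 8: rhs = 21, matching y values: none (0 points).
  x = 9: rhs = 19, matching y values: none (0 points).
  x = 10: rhs = 2, matching y values: 5, 18 (2 points).
  x = 11: rhs = 22, matching y values: none (0 points).
  x = 12: rhs = 16, matching y values: 4, 19 (2 points).
  x = 13: rhs = 13, matching y values: 6, 17 (2 points).
  x = 14: rhs = 19, matching y values: none (0 points).
  x = 15: rhs = 17, matching y values: none (0 points).
  x = 16: rhs = 13, matching y values: 6, 17 (2 points).
  x = 17: rhs = 13, matching y values: 6, 17 (2 points).
  x = 18: rhs = 0, matching y values: 0 (1 points).
  x = 19: rhs = 3, matching y values: 7, 16 (2 points).
  x = 20: rhs = 5, matching y values: none (0 points).
  x = 21: rhs = 12, matching y values: 9, 14 (2 points).
  x = 22: rhs = 7, matching y values: none (0 points).
Total affine count: 25.
Full point count |E(F_23)| = 25 + 1 = 26.
Hasse bound: |26 − (23+1)| = |2| = 2 ≤ 2√23 ≈ 9.5917 ✓.
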